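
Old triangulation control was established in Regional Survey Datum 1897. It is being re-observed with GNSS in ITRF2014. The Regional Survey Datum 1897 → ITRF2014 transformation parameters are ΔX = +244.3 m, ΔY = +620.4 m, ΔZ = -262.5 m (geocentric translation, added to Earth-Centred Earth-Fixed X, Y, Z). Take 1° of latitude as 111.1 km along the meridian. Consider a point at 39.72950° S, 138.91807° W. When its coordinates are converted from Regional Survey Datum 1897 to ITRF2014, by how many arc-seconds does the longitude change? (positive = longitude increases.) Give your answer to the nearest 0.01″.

Δλ = -12.94″

sin φ = -0.639164, cos φ = 0.769071, sin λ = -0.657138, cos λ = -0.753771.
East component: ΔE = −sin λ·ΔX + cos λ·ΔY = −(-0.657138)(244.3) + (-0.753771)(620.4) = -307.10 m.
1° of latitude spans 111100 m; at latitude φ, 1° of longitude spans that × cos φ = 85443.7 m, so Δλ = -307.10 / 85443.7 × 3600 = -12.939″.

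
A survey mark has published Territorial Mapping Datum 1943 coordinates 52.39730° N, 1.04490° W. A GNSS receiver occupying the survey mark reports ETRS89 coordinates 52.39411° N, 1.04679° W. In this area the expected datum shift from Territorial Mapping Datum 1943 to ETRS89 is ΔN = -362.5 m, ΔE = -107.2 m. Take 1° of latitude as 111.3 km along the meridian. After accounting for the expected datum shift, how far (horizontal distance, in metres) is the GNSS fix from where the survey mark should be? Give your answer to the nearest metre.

Observed coordinate differences: Δφ = -0.00319°, Δλ = -0.00189°.
Converting to metres (1° lat = 111300 m, cos φ = 0.610182): observed ΔN = -355.0 m, observed ΔE = -128.4 m.
Subtracting the expected shift leaves a residual of -355.0 − (-362.5) = 7.5 m north and -128.4 − (-107.2) = -21.2 m east.
Residual distance = √(7.5² + (-21.2)²) = 22.4 m.

22 m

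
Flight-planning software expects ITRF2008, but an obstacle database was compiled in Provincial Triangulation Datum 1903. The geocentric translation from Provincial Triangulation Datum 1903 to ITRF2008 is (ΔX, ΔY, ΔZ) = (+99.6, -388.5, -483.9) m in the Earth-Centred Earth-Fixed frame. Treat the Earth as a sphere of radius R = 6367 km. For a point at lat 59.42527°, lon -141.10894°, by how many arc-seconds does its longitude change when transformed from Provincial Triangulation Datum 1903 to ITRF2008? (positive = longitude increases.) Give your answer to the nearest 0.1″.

Δλ = 23.2″

sin φ = 0.860966, cos φ = 0.508662, sin λ = -0.627842, cos λ = -0.778341.
East component: ΔE = −sin λ·ΔX + cos λ·ΔY = −(-0.627842)(99.6) + (-0.778341)(-388.5) = 364.92 m.
1° of latitude spans πR/180 = 111125 m; at latitude φ, 1° of longitude spans that × cos φ = 56525.1 m, so Δλ = 364.92 / 56525.1 × 3600 = 23.241″.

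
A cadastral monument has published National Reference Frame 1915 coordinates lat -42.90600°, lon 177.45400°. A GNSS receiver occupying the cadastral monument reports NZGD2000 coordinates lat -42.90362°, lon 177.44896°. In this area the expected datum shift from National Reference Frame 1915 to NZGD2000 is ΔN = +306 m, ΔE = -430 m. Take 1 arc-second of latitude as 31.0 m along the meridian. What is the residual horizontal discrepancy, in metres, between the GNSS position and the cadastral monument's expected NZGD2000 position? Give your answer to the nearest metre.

Observed coordinate differences: Δφ = +0.00238°, Δλ = -0.00504°.
Converting to metres (1° lat = 111600 m, cos φ = 0.732472): observed ΔN = 265.6 m, observed ΔE = -412.0 m.
Subtracting the expected shift leaves a residual of 265.6 − (306) = -40.4 m north and -412.0 − (-430) = 18.0 m east.
Residual distance = √((-40.4)² + 18.0²) = 44.2 m.

44 m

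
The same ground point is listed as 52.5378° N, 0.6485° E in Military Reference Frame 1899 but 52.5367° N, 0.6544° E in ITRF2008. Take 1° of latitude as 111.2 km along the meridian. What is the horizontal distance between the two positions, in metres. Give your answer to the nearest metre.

Δφ = 52.5367° − 52.5378° = -0.0011°; Δλ = 0.6544° − 0.6485° = +0.0059°.
ΔN = Δφ × 111200 = -122.3 m; ΔE = Δλ × 111200 × cos(52.5378°) = +0.0059 × 111200 × 0.608238 = 399.1 m.
Distance = √(ΔE² + ΔN²) = √(399.1² + (-122.3)²) = 417.4 m.

417 m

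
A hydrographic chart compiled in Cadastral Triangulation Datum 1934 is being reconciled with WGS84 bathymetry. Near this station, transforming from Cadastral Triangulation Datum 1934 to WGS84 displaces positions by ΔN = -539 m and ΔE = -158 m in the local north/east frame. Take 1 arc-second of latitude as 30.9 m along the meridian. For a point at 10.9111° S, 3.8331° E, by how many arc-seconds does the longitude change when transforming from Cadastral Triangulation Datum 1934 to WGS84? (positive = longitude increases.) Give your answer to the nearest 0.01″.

At latitude -10.9111°, cos φ = 0.981922.
1″ of longitude at this latitude = 30.90 × cos φ = 30.3414 m, so Δλ = -158.0 / 30.3414 = -5.207″.

Δλ = -5.21″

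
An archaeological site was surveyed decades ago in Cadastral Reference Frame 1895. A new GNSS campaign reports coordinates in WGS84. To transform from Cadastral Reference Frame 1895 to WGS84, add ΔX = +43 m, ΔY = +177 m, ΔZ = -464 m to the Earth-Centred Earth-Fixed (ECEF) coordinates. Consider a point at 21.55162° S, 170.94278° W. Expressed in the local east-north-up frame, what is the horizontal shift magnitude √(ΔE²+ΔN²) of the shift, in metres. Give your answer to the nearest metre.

The local east axis at (φ, λ) is (−sin λ, cos λ, 0), so ΔE = −sin(-170.94278°)·43 + cos(-170.94278°)·177 = -168.02 m.
The local north axis is (−sin φ cos λ, −sin φ sin λ, cos φ), giving ΔN = -15.599 − 10.235 − 431.560 = -457.39 m.
Horizontal magnitude = √(ΔE² + ΔN²) = √((-168.02)² + (-457.39)²) = 487.28 m.

487 m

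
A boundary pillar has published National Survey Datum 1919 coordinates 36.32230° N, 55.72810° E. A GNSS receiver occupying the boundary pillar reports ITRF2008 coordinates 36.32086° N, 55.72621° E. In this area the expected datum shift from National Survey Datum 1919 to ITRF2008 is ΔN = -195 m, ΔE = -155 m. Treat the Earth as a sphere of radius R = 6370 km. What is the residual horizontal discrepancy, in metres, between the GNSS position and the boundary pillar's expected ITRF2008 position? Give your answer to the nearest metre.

Observed coordinate differences: Δφ = -0.00144°, Δλ = -0.00189°.
Converting to metres (1° lat = 111177 m, cos φ = 0.805698): observed ΔN = -160.1 m, observed ΔE = -169.3 m.
Subtracting the expected shift leaves a residual of -160.1 − (-195) = 34.9 m north and -169.3 − (-155) = -14.3 m east.
Residual distance = √(34.9² + (-14.3)²) = 37.7 m.

38 m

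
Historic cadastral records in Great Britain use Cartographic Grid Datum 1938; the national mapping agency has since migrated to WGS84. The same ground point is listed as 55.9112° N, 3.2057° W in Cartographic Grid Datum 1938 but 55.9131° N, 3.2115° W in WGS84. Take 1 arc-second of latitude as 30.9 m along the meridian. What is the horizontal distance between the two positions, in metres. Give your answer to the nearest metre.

Δφ = 55.9131° − 55.9112° = +0.0019°; Δλ = -3.2115° − -3.2057° = -0.0058°.
1° of latitude = 3600 × 30.90 = 111240 m.
ΔN = Δφ × 111240 = 211.4 m; ΔE = Δλ × 111240 × cos(55.9112°) = -0.0058 × 111240 × 0.560477 = -361.6 m.
Distance = √(ΔE² + ΔN²) = √((-361.6)² + 211.4²) = 418.9 m.

419 m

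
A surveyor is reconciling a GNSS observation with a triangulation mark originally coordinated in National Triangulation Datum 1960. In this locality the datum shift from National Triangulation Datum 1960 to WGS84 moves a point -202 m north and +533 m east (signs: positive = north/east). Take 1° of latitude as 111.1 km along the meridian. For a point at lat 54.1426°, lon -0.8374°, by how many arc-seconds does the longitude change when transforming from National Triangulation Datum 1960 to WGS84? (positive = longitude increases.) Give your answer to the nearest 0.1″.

Δλ = 29.5″

At latitude 54.1426°, cos φ = 0.585770.
1° of longitude at this latitude = 111.1 × cos φ = 65.08 km, so Δλ = 533.0 / 65079.0 = 0.0081900° = 29.484″.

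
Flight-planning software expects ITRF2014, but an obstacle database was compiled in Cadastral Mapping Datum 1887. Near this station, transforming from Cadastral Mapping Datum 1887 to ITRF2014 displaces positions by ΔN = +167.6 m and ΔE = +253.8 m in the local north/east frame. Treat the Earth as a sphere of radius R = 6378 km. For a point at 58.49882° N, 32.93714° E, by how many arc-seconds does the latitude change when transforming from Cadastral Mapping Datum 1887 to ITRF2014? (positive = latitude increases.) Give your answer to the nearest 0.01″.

On a sphere of radius R, 1 rad of latitude = R, so Δφ = ΔN / R = 167.6 / 6378000 = 2.6278e-05 rad = 5.420″.

Δφ = 5.42″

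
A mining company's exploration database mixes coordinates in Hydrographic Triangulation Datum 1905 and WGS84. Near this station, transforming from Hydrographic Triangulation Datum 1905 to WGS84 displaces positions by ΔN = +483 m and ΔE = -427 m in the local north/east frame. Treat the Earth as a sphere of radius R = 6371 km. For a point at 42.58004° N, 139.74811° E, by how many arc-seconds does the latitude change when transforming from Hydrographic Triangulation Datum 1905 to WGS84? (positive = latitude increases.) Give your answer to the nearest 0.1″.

Δφ = 15.6″

On a sphere of radius R, 1 rad of latitude = R, so Δφ = ΔN / R = 483.0 / 6371000 = 7.5812e-05 rad = 15.637″.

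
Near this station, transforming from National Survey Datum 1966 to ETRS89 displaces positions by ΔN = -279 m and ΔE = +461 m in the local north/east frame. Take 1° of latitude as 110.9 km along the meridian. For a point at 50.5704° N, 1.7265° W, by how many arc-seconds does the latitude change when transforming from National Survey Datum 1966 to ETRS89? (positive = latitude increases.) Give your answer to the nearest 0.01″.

1° of latitude = 110.9 km, so Δφ = -279.0 / 110900 = -0.0025158° = -9.057″.

Δφ = -9.06″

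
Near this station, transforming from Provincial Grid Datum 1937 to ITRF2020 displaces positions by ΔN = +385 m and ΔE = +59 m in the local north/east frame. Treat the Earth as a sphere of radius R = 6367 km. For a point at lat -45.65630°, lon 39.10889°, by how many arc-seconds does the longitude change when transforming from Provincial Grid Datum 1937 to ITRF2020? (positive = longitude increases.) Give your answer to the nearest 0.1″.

At latitude -45.65630°, cos φ = 0.698961.
One radian of longitude at latitude φ spans R cos φ, so Δλ = ΔE / (R cos φ) = 59.0 / (6367000 × 0.698961) = 1.3258e-05 rad = 2.735″.

Δλ = 2.7″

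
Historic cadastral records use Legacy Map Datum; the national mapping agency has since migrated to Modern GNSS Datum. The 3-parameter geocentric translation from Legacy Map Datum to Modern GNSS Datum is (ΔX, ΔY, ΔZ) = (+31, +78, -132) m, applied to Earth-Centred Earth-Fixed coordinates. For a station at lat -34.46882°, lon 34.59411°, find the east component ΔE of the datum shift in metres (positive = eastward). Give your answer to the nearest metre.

ΔE = 47 m

At φ = -34.46882°, λ = 34.59411°: sin φ = -0.565958, cos φ = 0.824434, sin λ = 0.567759, cos λ = 0.823195.
ΔE = −sin λ·ΔX + cos λ·ΔY = −(0.567759)·(31) + (0.823195)·(78) = 46.61 m.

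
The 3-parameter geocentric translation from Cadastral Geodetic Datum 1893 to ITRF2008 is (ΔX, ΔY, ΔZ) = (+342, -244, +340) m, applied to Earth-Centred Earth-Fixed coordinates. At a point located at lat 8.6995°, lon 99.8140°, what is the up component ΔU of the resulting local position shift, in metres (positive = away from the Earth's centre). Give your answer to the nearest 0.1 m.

ΔU = -243.9 m

At φ = 8.6995°, λ = 99.8140°: sin φ = 0.151252, cos φ = 0.988495, sin λ = 0.985366, cos λ = -0.170450.
ΔU = cos φ cos λ·ΔX + cos φ sin λ·ΔY + sin φ·ΔZ = (0.988495)(-0.170450)(342) + (0.988495)(0.985366)(-244) + (0.151252)(340) = -243.86 m.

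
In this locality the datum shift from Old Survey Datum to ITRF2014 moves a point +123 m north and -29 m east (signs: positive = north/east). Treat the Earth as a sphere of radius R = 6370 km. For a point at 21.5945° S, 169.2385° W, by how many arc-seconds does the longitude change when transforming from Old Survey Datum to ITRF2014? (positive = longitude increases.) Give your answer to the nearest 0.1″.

At latitude -21.5945°, cos φ = 0.929812.
One radian of longitude at latitude φ spans R cos φ, so Δλ = ΔE / (R cos φ) = -29.0 / (6370000 × 0.929812) = -4.8962e-06 rad = -1.010″.

Δλ = -1.0″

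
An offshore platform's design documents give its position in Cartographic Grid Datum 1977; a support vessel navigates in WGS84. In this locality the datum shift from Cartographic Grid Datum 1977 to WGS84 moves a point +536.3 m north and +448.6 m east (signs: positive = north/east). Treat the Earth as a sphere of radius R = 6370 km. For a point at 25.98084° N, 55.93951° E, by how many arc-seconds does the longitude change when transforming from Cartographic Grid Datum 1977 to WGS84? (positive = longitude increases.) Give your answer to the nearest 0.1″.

Δλ = 16.2″

At latitude 25.98084°, cos φ = 0.898941.
One radian of longitude at latitude φ spans R cos φ, so Δλ = ΔE / (R cos φ) = 448.6 / (6370000 × 0.898941) = 7.8341e-05 rad = 16.159″.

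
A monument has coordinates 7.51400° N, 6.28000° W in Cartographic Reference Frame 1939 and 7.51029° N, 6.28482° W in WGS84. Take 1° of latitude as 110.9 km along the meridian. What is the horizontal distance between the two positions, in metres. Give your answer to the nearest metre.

Δφ = 7.51029° − 7.51400° = -0.00371°; Δλ = -6.28482° − -6.28000° = -0.00482°.
ΔN = Δφ × 110900 = -411.4 m; ΔE = Δλ × 110900 × cos(7.51400°) = -0.00482 × 110900 × 0.991413 = -529.9 m.
Distance = √(ΔE² + ΔN²) = √((-529.9)² + (-411.4)²) = 670.9 m.

671 m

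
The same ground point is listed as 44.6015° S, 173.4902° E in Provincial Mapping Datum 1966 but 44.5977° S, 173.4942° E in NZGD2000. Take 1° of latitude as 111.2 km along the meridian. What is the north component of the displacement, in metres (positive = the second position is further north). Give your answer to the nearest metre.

Δφ = -44.5977° − -44.6015° = +0.0038°; Δλ = 173.4942° − 173.4902° = +0.0040°.
ΔN = Δφ × 111200 = 422.6 m; ΔE = Δλ × 111200 × cos(-44.6015°) = +0.0040 × 111200 × 0.712008 = 316.7 m.

ΔN = 423 m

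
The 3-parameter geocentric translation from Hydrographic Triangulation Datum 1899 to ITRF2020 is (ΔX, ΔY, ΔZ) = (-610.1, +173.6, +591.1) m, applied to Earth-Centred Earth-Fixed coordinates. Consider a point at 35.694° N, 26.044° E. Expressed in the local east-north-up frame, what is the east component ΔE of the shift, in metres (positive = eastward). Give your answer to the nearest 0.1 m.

ΔE = 423.8 m

The local east axis at (φ, λ) is (−sin λ, cos λ, 0), so ΔE = −sin(26.044°)·(-610.1) + cos(26.044°)·173.6 = 423.84 m.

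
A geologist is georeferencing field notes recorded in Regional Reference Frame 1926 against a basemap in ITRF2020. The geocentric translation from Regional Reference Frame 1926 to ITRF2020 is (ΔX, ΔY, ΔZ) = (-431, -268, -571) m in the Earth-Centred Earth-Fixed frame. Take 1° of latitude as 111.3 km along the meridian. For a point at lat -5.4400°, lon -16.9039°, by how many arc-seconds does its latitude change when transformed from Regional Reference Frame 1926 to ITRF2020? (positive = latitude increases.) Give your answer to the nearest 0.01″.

sin φ = -0.094803, cos φ = 0.995496, sin λ = -0.290767, cos λ = 0.956794.
North component: ΔN = −sin φ cos λ·ΔX − sin φ sin λ·ΔY + cos φ·ΔZ = −(-0.094803)(0.956794)(-431) − (-0.094803)(-0.290767)(-268) + (0.995496)(-571) = -600.14 m.
1° of latitude spans 111300 m, so Δφ = -600.14 / 111300 × 3600 = -19.411″.

Δφ = -19.41″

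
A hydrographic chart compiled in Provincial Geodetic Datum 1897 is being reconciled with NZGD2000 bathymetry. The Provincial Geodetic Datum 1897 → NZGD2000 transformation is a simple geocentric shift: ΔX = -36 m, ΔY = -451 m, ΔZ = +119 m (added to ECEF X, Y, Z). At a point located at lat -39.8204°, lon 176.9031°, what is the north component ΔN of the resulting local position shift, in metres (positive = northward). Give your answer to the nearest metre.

The local north axis is (−sin φ cos λ, −sin φ sin λ, cos φ), giving ΔN = 23.020 − 15.603 + 91.399 = 98.82 m.

ΔN = 99 m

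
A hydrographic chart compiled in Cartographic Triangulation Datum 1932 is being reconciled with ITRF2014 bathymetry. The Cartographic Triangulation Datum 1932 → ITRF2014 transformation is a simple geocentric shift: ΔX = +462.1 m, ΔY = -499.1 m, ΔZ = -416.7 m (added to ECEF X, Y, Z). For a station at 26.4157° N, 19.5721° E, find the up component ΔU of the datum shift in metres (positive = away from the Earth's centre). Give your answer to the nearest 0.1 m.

ΔU = 54.8 m

The local up (radial) axis is (cos φ cos λ, cos φ sin λ, sin φ), giving ΔU = 389.940 − 149.738 − 185.382 = 54.82 m.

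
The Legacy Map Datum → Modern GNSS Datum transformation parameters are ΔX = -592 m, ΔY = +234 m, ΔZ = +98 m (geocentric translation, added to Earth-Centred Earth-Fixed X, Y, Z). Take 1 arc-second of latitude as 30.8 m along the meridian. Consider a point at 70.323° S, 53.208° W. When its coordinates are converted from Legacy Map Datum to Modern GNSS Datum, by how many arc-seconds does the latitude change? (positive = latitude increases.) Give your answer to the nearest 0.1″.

Δφ = -15.5″

sin φ = -0.941606, cos φ = 0.336717, sin λ = -0.800815, cos λ = 0.598912.
North component: ΔN = −sin φ cos λ·ΔX − sin φ sin λ·ΔY + cos φ·ΔZ = −(-0.941606)(0.598912)(-592) − (-0.941606)(-0.800815)(234) + (0.336717)(98) = -477.30 m.
1° of latitude spans 3600 × 30.80 = 110880 m, so Δφ = -477.30 / 110880 × 3600 = -15.497″.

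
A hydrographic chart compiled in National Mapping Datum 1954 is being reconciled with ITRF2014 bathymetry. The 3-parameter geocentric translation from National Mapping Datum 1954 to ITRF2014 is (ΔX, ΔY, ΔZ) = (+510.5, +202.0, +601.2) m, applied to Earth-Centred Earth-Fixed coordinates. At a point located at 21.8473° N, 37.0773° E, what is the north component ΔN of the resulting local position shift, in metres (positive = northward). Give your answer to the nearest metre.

At φ = 21.8473°, λ = 37.0773°: sin φ = 0.372134, cos φ = 0.928179, sin λ = 0.602892, cos λ = 0.797823.
ΔN = −sin φ cos λ·ΔX − sin φ sin λ·ΔY + cos φ·ΔZ = −(0.372134)(0.797823)(510.5) − (0.372134)(0.602892)(202.0) + (0.928179)(601.2) = 361.14 m.

ΔN = 361 m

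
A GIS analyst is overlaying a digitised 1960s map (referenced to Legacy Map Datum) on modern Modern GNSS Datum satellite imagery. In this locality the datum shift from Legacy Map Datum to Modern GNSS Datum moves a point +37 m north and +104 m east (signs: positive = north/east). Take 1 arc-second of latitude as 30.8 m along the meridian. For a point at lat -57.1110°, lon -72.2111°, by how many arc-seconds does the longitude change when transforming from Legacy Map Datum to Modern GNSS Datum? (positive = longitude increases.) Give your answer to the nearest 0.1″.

At latitude -57.1110°, cos φ = 0.543013.
1″ of longitude at this latitude = 30.80 × cos φ = 16.7248 m, so Δλ = 104.0 / 16.7248 = 6.218″.

Δλ = 6.2″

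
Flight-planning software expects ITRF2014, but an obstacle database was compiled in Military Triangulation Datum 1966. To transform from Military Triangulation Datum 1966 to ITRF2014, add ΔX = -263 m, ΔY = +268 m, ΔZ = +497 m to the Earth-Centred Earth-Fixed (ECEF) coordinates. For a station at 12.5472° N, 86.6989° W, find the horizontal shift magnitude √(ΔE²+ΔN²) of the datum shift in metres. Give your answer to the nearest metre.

600 m

At φ = 12.5472°, λ = -86.6989°: sin φ = 0.217244, cos φ = 0.976117, sin λ = -0.998341, cos λ = 0.057583.
ΔE = −sin λ·ΔX + cos λ·ΔY = −(-0.998341)·(-263) + (0.057583)·(268) = -247.13 m.
ΔN = −sin φ cos λ·ΔX − sin φ sin λ·ΔY + cos φ·ΔZ = −(0.217244)(0.057583)(-263) − (0.217244)(-0.998341)(268) + (0.976117)(497) = 546.55 m.
Horizontal magnitude = √(ΔE² + ΔN²) = √((-247.13)² + 546.55²) = 599.82 m.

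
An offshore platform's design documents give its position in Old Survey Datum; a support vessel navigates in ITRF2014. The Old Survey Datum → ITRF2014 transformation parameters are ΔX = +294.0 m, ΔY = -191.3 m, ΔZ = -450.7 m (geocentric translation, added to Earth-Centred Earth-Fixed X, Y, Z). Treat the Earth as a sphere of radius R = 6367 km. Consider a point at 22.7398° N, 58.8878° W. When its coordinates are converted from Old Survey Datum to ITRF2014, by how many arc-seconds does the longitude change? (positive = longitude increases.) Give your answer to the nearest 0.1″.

sin φ = 0.386547, cos φ = 0.922270, sin λ = -0.856157, cos λ = 0.516716.
East component: ΔE = −sin λ·ΔX + cos λ·ΔY = −(-0.856157)(294.0) + (0.516716)(-191.3) = 152.86 m.
1° of latitude spans πR/180 = 111125 m; at latitude φ, 1° of longitude spans that × cos φ = 102487.3 m, so Δλ = 152.86 / 102487.3 × 3600 = 5.369″.

Δλ = 5.4″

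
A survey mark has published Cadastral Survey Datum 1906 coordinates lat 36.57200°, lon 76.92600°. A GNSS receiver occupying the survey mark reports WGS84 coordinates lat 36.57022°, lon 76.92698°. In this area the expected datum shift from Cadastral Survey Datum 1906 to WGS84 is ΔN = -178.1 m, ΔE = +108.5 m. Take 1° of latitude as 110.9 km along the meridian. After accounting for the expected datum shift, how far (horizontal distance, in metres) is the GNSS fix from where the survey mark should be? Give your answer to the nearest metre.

Observed coordinate differences: Δφ = -0.00178°, Δλ = +0.00098°.
Converting to metres (1° lat = 110900 m, cos φ = 0.803109): observed ΔN = -197.4 m, observed ΔE = 87.3 m.
Subtracting the expected shift leaves a residual of -197.4 − (-178.1) = -19.3 m north and 87.3 − (108.5) = -21.2 m east.
Residual distance = √((-19.3)² + (-21.2)²) = 28.7 m.

29 m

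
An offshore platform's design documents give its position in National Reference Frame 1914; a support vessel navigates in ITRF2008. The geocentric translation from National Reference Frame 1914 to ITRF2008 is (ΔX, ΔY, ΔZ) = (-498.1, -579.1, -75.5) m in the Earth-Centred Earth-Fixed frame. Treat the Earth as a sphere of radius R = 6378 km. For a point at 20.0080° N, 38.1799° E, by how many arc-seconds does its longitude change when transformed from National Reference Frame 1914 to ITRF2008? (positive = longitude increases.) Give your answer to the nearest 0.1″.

sin φ = 0.342151, cos φ = 0.939645, sin λ = 0.618133, cos λ = 0.786074.
East component: ΔE = −sin λ·ΔX + cos λ·ΔY = −(0.618133)(-498.1) + (0.786074)(-579.1) = -147.32 m.
1° of latitude spans πR/180 = 111317 m; at latitude φ, 1° of longitude spans that × cos φ = 104598.5 m, so Δλ = -147.32 / 104598.5 × 3600 = -5.070″.

Δλ = -5.1″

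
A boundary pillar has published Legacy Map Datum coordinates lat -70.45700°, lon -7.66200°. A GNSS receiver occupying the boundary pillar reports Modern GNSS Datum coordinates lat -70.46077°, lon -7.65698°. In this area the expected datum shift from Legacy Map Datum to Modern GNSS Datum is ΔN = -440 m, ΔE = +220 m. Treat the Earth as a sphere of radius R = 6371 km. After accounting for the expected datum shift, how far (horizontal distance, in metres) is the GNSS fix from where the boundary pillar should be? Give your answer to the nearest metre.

Observed coordinate differences: Δφ = -0.00377°, Δλ = +0.00502°.
Converting to metres (1° lat = 111195 m, cos φ = 0.334514): observed ΔN = -419.2 m, observed ΔE = 186.7 m.
Subtracting the expected shift leaves a residual of -419.2 − (-440) = 20.8 m north and 186.7 − (220) = -33.3 m east.
Residual distance = √(20.8² + (-33.3)²) = 39.2 m.

39 m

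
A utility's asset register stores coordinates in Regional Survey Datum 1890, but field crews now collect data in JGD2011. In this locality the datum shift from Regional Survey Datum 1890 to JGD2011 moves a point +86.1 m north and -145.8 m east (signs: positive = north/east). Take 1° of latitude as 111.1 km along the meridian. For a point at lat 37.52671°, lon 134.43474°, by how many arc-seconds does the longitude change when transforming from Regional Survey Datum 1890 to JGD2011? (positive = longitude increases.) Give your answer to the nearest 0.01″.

Δλ = -5.96″

At latitude 37.52671°, cos φ = 0.793069.
1° of longitude at this latitude = 111.1 × cos φ = 88.11 km, so Δλ = -145.8 / 88110.0 = -0.0016547° = -5.957″.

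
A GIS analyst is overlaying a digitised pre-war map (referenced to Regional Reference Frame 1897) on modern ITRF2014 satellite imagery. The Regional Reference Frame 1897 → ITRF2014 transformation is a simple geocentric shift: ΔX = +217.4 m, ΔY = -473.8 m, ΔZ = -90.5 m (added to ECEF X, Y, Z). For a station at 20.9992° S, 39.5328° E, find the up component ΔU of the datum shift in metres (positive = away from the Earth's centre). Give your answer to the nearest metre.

ΔU = -93 m

At φ = -20.9992°, λ = 39.5328°: sin φ = -0.358355, cos φ = 0.933585, sin λ = 0.636520, cos λ = 0.771260.
ΔU = cos φ cos λ·ΔX + cos φ sin λ·ΔY + sin φ·ΔZ = (0.933585)(0.771260)(217.4) + (0.933585)(0.636520)(-473.8) + (-0.358355)(-90.5) = -92.59 m.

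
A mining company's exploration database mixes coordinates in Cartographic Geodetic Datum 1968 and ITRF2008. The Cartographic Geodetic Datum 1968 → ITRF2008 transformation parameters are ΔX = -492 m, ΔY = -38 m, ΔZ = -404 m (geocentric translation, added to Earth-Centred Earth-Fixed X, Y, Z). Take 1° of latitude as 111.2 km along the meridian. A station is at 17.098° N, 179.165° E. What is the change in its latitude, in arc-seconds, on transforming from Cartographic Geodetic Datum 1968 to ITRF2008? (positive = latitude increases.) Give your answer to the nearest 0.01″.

sin φ = 0.294007, cos φ = 0.955803, sin λ = 0.014573, cos λ = -0.999894.
North component: ΔN = −sin φ cos λ·ΔX − sin φ sin λ·ΔY + cos φ·ΔZ = −(0.294007)(-0.999894)(-492) − (0.294007)(0.014573)(-38) + (0.955803)(-404) = -530.62 m.
1° of latitude spans 111200 m, so Δφ = -530.62 / 111200 × 3600 = -17.178″.

Δφ = -17.18″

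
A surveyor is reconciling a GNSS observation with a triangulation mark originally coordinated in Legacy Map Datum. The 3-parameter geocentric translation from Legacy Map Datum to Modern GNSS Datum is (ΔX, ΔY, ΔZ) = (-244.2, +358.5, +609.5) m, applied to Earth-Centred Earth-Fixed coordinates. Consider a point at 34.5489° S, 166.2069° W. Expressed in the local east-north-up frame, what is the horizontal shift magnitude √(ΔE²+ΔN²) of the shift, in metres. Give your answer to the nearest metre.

The local east axis at (φ, λ) is (−sin λ, cos λ, 0), so ΔE = −sin(-166.2069°)·(-244.2) + cos(-166.2069°)·358.5 = -406.38 m.
The local north axis is (−sin φ cos λ, −sin φ sin λ, cos φ), giving ΔN = 134.495 − 48.472 + 502.010 = 588.03 m.
Horizontal magnitude = √(ΔE² + ΔN²) = √((-406.38)² + 588.03²) = 714.79 m.

715 m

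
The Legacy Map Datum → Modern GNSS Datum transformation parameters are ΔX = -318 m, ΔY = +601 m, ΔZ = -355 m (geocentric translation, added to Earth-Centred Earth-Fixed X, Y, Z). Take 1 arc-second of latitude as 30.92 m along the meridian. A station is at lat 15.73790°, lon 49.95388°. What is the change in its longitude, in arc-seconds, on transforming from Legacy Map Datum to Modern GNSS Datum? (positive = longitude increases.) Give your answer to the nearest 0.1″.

Δλ = 21.2″

sin φ = 0.271237, cos φ = 0.962513, sin λ = 0.765527, cos λ = 0.643404.
East component: ΔE = −sin λ·ΔX + cos λ·ΔY = −(0.765527)(-318) + (0.643404)(601) = 630.12 m.
1° of latitude spans 3600 × 30.92 = 111312 m; at latitude φ, 1° of longitude spans that × cos φ = 107139.2 m, so Δλ = 630.12 / 107139.2 × 3600 = 21.173″.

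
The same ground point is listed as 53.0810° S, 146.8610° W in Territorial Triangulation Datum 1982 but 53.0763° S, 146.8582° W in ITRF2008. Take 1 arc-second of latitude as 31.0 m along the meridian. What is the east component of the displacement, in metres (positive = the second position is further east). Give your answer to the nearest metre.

ΔE = 188 m

Δφ = -53.0763° − -53.0810° = +0.0047°; Δλ = -146.8582° − -146.8610° = +0.0028°.
1° of latitude = 3600 × 31.00 = 111600 m.
ΔN = Δφ × 111600 = 524.5 m; ΔE = Δλ × 111600 × cos(-53.0810°) = +0.0028 × 111600 × 0.600685 = 187.7 m.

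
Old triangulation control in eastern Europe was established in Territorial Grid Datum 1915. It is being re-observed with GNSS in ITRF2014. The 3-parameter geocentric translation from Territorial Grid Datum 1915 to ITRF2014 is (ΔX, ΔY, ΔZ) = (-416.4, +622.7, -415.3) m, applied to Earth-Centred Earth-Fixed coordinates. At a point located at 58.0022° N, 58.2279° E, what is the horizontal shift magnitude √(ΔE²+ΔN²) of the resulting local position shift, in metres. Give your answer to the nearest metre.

836 m

At φ = 58.0022°, λ = 58.2279°: sin φ = 0.848068, cos φ = 0.529887, sin λ = 0.850149, cos λ = 0.526542.
ΔE = −sin λ·ΔX + cos λ·ΔY = −(0.850149)·(-416.4) + (0.526542)·(622.7) = 681.88 m.
ΔN = −sin φ cos λ·ΔX − sin φ sin λ·ΔY + cos φ·ΔZ = −(0.848068)(0.526542)(-416.4) − (0.848068)(0.850149)(622.7) + (0.529887)(-415.3) = -483.08 m.
Horizontal magnitude = √(ΔE² + ΔN²) = √(681.88² + (-483.08)²) = 835.66 m.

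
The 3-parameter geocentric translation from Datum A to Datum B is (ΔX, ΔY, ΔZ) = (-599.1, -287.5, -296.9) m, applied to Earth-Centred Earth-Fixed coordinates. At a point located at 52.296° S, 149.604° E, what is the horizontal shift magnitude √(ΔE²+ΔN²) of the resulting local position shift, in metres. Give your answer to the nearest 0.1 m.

The local east axis at (φ, λ) is (−sin λ, cos λ, 0), so ΔE = −sin(149.604°)·(-599.1) + cos(149.604°)·(-287.5) = 551.11 m.
The local north axis is (−sin φ cos λ, −sin φ sin λ, cos φ), giving ΔN = 408.845 − 115.091 − 181.579 = 112.18 m.
Horizontal magnitude = √(ΔE² + ΔN²) = √(551.11² + 112.18²) = 562.41 m.

562.4 m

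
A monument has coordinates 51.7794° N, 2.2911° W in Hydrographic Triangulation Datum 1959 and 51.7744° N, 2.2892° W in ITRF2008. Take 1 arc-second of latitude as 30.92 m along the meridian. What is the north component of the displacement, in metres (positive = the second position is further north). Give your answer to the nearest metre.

ΔN = -557 m

Δφ = 51.7744° − 51.7794° = -0.0050°; Δλ = -2.2892° − -2.2911° = +0.0019°.
1° of latitude = 3600 × 30.92 = 111312 m.
ΔN = Δφ × 111312 = -556.6 m; ΔE = Δλ × 111312 × cos(51.7794°) = +0.0019 × 111312 × 0.618691 = 130.8 m.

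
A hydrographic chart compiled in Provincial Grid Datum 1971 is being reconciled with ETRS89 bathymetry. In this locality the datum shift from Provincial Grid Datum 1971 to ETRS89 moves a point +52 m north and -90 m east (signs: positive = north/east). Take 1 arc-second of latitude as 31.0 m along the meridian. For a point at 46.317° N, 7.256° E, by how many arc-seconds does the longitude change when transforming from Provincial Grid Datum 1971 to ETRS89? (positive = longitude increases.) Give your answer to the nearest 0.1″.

At latitude 46.317°, cos φ = 0.690668.
1″ of longitude at this latitude = 31.00 × cos φ = 21.4107 m, so Δλ = -90.0 / 21.4107 = -4.204″.

Δλ = -4.2″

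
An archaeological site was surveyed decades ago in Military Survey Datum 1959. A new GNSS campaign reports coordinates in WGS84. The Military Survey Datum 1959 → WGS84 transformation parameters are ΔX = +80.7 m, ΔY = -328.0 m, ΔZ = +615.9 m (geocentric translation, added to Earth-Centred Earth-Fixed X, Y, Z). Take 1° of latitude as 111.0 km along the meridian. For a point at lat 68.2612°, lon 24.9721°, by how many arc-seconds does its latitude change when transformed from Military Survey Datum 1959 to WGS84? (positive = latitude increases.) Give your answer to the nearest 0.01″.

sin φ = 0.928882, cos φ = 0.370376, sin λ = 0.422177, cos λ = 0.906513.
North component: ΔN = −sin φ cos λ·ΔX − sin φ sin λ·ΔY + cos φ·ΔZ = −(0.928882)(0.906513)(80.7) − (0.928882)(0.422177)(-328.0) + (0.370376)(615.9) = 288.79 m.
1° of latitude spans 111000 m, so Δφ = 288.79 / 111000 × 3600 = 9.366″.

Δφ = 9.37″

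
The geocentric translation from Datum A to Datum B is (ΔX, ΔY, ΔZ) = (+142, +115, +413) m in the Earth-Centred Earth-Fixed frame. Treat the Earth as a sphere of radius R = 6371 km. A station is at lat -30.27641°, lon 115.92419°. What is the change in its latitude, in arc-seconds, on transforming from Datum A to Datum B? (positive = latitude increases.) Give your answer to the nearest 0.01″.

sin φ = -0.504172, cos φ = 0.863603, sin λ = 0.899373, cos λ = -0.437182.
North component: ΔN = −sin φ cos λ·ΔX − sin φ sin λ·ΔY + cos φ·ΔZ = −(-0.504172)(-0.437182)(142) − (-0.504172)(0.899373)(115) + (0.863603)(413) = 377.51 m.
1° of latitude spans πR/180 = 111195 m, so Δφ = 377.51 / 111195 × 3600 = 12.222″.

Δφ = 12.22″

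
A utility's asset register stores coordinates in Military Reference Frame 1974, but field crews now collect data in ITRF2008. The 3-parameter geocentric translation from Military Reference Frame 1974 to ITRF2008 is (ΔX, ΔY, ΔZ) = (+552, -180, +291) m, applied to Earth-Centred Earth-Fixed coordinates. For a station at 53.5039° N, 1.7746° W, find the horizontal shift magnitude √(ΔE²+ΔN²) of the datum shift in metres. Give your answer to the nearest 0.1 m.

319.5 m

At φ = 53.5039°, λ = -1.7746°: sin φ = 0.803897, cos φ = 0.594768, sin λ = -0.030968, cos λ = 0.999520.
ΔE = −sin λ·ΔX + cos λ·ΔY = −(-0.030968)·(552) + (0.999520)·(-180) = -162.82 m.
ΔN = −sin φ cos λ·ΔX − sin φ sin λ·ΔY + cos φ·ΔZ = −(0.803897)(0.999520)(552) − (0.803897)(-0.030968)(-180) + (0.594768)(291) = -274.94 m.
Horizontal magnitude = √(ΔE² + ΔN²) = √((-162.82)² + (-274.94)²) = 319.54 m.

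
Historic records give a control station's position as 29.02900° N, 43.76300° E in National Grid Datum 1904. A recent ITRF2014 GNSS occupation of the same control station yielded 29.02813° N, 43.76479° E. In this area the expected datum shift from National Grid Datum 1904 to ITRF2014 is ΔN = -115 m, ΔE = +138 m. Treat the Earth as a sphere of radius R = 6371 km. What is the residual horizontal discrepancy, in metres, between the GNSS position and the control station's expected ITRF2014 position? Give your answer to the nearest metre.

40 m

Observed coordinate differences: Δφ = -0.00087°, Δλ = +0.00179°.
Converting to metres (1° lat = 111195 m, cos φ = 0.874374): observed ΔN = -96.7 m, observed ΔE = 174.0 m.
Subtracting the expected shift leaves a residual of -96.7 − (-115) = 18.3 m north and 174.0 − (138) = 36.0 m east.
Residual distance = √(18.3² + 36.0²) = 40.4 m.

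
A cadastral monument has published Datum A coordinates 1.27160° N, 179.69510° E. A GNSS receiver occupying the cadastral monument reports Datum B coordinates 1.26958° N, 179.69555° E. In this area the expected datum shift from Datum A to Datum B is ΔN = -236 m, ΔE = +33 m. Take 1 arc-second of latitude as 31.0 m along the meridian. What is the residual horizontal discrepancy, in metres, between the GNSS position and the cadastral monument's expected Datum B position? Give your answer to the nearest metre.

20 m

Observed coordinate differences: Δφ = -0.00202°, Δλ = +0.00045°.
Converting to metres (1° lat = 111600 m, cos φ = 0.999754): observed ΔN = -225.4 m, observed ΔE = 50.2 m.
Subtracting the expected shift leaves a residual of -225.4 − (-236) = 10.6 m north and 50.2 − (33) = 17.2 m east.
Residual distance = √(10.6² + 17.2²) = 20.2 m.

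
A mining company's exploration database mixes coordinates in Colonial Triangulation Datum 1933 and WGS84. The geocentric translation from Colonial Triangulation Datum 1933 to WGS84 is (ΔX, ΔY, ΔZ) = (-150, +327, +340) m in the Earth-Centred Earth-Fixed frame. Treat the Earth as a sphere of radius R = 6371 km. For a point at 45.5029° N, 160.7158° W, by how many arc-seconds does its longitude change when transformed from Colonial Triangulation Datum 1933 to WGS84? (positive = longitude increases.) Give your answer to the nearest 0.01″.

sin φ = 0.713286, cos φ = 0.700873, sin λ = -0.330254, cos λ = -0.943892.
East component: ΔE = −sin λ·ΔX + cos λ·ΔY = −(-0.330254)(-150) + (-0.943892)(327) = -358.19 m.
1° of latitude spans πR/180 = 111195 m; at latitude φ, 1° of longitude spans that × cos φ = 77933.5 m, so Δλ = -358.19 / 77933.5 × 3600 = -16.546″.

Δλ = -16.55″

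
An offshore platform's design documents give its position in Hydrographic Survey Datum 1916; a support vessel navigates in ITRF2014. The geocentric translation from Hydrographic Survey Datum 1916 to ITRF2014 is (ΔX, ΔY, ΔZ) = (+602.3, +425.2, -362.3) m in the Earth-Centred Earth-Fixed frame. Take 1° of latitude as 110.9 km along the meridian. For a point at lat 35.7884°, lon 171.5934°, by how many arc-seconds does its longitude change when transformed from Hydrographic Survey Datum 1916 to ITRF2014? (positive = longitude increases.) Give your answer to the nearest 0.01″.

sin φ = 0.584793, cos φ = 0.811182, sin λ = 0.146197, cos λ = -0.989255.
East component: ΔE = −sin λ·ΔX + cos λ·ΔY = −(0.146197)(602.3) + (-0.989255)(425.2) = -508.69 m.
1° of latitude spans 110900 m; at latitude φ, 1° of longitude spans that × cos φ = 89960.1 m, so Δλ = -508.69 / 89960.1 × 3600 = -20.356″.

Δλ = -20.36″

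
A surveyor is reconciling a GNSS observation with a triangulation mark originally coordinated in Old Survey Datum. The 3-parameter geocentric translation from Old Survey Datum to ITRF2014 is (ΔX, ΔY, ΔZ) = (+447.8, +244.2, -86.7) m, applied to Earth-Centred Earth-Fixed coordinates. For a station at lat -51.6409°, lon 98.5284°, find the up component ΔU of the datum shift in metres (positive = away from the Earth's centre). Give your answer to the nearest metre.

At φ = -51.6409°, λ = 98.5284°: sin φ = -0.784137, cos φ = 0.620588, sin λ = 0.988942, cos λ = -0.148300.
ΔU = cos φ cos λ·ΔX + cos φ sin λ·ΔY + sin φ·ΔZ = (0.620588)(-0.148300)(447.8) + (0.620588)(0.988942)(244.2) + (-0.784137)(-86.7) = 176.64 m.

ΔU = 177 m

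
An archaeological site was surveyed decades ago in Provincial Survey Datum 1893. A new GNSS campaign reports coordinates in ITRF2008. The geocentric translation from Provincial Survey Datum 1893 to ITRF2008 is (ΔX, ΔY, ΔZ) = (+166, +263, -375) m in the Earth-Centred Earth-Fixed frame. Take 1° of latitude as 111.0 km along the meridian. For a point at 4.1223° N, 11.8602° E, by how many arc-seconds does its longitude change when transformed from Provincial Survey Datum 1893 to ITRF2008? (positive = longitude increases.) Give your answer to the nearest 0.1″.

Δλ = 7.3″

sin φ = 0.071886, cos φ = 0.997413, sin λ = 0.205524, cos λ = 0.978652.
East component: ΔE = −sin λ·ΔX + cos λ·ΔY = −(0.205524)(166) + (0.978652)(263) = 223.27 m.
1° of latitude spans 111000 m; at latitude φ, 1° of longitude spans that × cos φ = 110712.8 m, so Δλ = 223.27 / 110712.8 × 3600 = 7.260″.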